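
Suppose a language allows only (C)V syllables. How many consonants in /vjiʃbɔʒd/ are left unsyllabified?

The consonants /v/, /ʃ/, /ʒ/, /d/ cannot be parsed into a legal (C)V syllable (no codas are permitted; onsets are limited to one consonant).

4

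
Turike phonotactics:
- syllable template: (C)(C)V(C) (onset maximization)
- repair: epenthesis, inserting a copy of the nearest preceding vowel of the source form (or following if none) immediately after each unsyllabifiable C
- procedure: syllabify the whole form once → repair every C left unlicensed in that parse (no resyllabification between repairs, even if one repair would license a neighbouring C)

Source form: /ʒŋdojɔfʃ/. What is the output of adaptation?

The consonants /ʒ/, /ʃ/ cannot be parsed into a legal (C)(C)V(C) syllable (at most one coda consonant is licensed; onsets may contain at most 2 consonants).
Inserting the epenthetic vowel yields /ʒ/ → /ʒo/, /ʃ/ → /ʃɔ/.

ʒoŋdojɔfʃɔ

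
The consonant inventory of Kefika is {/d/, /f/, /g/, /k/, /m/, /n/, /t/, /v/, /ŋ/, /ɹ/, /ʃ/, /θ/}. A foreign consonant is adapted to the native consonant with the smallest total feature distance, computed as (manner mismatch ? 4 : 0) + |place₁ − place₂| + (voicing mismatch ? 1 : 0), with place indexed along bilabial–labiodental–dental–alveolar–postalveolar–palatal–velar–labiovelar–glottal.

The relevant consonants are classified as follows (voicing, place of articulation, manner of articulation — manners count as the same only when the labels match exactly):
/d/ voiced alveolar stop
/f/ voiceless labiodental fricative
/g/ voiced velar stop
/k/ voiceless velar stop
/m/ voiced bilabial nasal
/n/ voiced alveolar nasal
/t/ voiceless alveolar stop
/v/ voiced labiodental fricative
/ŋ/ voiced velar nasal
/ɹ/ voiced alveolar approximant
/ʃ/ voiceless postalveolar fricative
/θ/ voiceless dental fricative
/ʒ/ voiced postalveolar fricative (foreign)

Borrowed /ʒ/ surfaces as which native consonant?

/ʃ/ is closest: same manner (fricative), place distance 0 (postalveolar→postalveolar), voicing differs (+1); total 1. Next closest is /v/ at distance 3.

ʃ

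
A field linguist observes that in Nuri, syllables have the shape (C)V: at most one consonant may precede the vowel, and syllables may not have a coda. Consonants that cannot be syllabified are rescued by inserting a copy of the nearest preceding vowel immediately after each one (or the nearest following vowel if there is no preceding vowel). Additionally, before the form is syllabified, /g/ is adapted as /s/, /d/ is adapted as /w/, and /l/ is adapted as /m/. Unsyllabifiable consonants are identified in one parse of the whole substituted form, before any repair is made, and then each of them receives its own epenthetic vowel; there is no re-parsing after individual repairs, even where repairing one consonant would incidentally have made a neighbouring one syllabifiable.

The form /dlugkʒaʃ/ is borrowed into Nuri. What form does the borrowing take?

wumusukuʒaʃa

Substitution: /d/ → /w/, /l/ → /m/, /g/ → /s/, giving /wmuskʒaʃ/.
The consonants /w/, /s/, /k/, /ʃ/ cannot be parsed into a legal (C)V syllable (no codas are permitted; onsets are limited to one consonant).
Inserting the epenthetic vowel yields /w/ → /wu/, /s/ → /su/, /k/ → /ku/, /ʃ/ → /ʃa/.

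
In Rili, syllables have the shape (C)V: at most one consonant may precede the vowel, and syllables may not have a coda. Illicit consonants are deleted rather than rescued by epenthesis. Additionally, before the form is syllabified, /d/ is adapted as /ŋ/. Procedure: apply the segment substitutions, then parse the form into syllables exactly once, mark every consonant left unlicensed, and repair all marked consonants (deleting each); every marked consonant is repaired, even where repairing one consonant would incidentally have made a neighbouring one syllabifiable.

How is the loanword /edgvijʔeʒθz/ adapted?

Substitution: /d/ → /ŋ/, giving /eŋgvijʔeʒθz/.
Under (C)V, the unsyllabifiable consonants are /ŋ/, /g/, /j/, /ʒ/, /θ/, /z/ (no codas are permitted; onsets are limited to one consonant).
Deleting the stranded consonants removes /ŋ/, /g/, /j/, /ʒ/, /θ/, /z/.

eviʔe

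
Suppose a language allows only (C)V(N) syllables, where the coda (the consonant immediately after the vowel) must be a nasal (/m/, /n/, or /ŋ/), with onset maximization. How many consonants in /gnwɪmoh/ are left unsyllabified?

The consonants /g/, /n/, /h/ cannot be parsed into a legal (C)V(N) syllable (only a nasal (/m/, /n/, or /ŋ/) is licensed in coda position; onsets are limited to one consonant).

3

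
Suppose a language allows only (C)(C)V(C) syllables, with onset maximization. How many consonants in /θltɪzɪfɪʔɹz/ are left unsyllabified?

Syllabifying with onset maximization leaves /θ/, /ɹ/, /z/ stranded (at most one coda consonant is licensed; onsets may contain at most 2 consonants).

3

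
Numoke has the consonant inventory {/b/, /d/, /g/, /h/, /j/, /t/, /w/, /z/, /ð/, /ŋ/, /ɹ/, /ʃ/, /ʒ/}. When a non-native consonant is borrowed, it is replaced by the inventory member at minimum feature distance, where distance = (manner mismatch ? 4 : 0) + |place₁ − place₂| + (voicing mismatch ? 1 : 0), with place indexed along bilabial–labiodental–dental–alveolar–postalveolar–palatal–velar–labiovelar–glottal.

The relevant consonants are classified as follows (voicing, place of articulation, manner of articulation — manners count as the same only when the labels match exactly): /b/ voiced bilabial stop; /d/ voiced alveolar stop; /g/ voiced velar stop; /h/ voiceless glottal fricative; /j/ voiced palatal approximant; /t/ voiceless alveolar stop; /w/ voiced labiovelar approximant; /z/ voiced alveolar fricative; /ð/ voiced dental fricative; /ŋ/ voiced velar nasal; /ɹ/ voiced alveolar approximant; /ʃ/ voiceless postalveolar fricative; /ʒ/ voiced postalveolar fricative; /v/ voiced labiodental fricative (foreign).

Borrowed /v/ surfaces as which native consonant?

ð

/ð/ is closest: same manner (fricative), place distance 1 (labiodental→dental), same voicing; total 1. Next closest is /z/ at distance 2.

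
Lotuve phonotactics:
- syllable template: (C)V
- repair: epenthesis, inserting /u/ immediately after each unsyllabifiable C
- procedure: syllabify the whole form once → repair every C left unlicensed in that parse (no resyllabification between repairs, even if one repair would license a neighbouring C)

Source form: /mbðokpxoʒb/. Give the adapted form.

mubuðokupuxoʒubu

Under (C)V, the unsyllabifiable consonants are /m/, /b/, /k/, /p/, /ʒ/, /b/ (no codas are permitted; onsets are limited to one consonant).
Each unlicensed consonant becomes the onset of a new syllable: /m/ → /mu/, /b/ → /bu/, /k/ → /ku/, /p/ → /pu/, /ʒ/ → /ʒu/, /b/ → /bu/.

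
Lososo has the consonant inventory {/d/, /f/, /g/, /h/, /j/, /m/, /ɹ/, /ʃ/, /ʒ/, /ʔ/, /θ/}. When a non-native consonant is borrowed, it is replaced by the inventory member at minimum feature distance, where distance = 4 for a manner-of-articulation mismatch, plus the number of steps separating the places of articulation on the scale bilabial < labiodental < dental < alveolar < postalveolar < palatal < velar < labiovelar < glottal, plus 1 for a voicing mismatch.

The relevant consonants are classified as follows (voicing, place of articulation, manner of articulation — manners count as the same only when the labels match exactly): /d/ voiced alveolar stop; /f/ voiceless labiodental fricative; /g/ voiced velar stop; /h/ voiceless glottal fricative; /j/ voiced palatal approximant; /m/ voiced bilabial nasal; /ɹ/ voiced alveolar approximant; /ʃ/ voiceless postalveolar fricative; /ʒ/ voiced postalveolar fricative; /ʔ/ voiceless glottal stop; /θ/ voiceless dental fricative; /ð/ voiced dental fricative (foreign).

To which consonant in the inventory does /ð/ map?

/θ/ is closest: same manner (fricative), place distance 0 (dental→dental), voicing differs (+1); total 1. Next closest is /f/ at distance 2.

θ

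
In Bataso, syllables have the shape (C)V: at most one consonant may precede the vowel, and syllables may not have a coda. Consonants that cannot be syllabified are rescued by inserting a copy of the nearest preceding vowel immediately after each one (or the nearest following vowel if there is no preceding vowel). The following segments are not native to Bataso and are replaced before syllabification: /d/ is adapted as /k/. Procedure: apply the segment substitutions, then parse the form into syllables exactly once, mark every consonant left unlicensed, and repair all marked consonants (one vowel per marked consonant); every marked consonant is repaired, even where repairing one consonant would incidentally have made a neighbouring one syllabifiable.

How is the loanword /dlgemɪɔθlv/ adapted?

kelegemɪɔθɔlɔvɔ

Substitution: /d/ → /k/, giving /klgemɪɔθlv/.
The consonants /k/, /l/, /θ/, /l/, /v/ cannot be parsed into a legal (C)V syllable (no codas are permitted; onsets are limited to one consonant).
Epenthesis after each stranded consonant: /k/ → /ke/, /l/ → /le/, /θ/ → /θɔ/, /l/ → /lɔ/, /v/ → /vɔ/.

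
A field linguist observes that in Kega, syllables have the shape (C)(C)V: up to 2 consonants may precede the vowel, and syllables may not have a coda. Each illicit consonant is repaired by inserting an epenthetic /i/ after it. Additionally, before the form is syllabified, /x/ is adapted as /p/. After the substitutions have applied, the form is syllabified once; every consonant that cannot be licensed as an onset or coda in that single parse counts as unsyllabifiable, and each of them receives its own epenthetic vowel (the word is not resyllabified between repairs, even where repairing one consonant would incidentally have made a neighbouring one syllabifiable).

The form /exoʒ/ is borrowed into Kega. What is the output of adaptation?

Substitution: /x/ → /p/, giving /epoʒ/.
The consonants /ʒ/ cannot be parsed into a legal (C)(C)V syllable (no codas are permitted; onsets may contain at most 2 consonants).
Each unlicensed consonant becomes the onset of a new syllable: /ʒ/ → /ʒi/.

epoʒi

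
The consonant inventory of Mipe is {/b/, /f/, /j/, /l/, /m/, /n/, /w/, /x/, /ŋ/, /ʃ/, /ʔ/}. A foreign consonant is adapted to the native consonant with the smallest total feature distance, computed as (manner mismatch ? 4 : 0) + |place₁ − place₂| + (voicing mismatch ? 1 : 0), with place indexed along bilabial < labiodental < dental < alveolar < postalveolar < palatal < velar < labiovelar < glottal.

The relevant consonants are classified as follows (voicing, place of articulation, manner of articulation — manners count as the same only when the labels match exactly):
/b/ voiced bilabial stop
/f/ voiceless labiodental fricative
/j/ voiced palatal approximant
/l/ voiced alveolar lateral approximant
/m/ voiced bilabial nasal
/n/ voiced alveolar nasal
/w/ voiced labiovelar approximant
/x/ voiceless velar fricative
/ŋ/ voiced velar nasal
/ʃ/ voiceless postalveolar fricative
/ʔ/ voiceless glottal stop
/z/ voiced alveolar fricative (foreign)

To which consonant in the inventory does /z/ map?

/ʃ/ is closest: same manner (fricative), place distance 1 (alveolar→postalveolar), voicing differs (+1); total 2. Next closest is /f/ at distance 3.

ʃ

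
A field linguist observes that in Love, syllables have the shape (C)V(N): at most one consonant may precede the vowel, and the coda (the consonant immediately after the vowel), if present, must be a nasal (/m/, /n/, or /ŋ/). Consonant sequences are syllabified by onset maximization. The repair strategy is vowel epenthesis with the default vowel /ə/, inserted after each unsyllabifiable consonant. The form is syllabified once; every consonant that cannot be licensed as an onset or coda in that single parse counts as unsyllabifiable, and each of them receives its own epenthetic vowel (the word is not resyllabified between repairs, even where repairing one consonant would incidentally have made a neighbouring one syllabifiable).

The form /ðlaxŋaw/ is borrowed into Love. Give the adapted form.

The consonants /ð/, /x/, /w/ cannot be parsed into a legal (C)V(N) syllable (only a nasal (/m/, /n/, or /ŋ/) is licensed in coda position; onsets are limited to one consonant).
Each unlicensed consonant becomes the onset of a new syllable: /ð/ → /ðə/, /x/ → /xə/, /w/ → /wə/.

ðəlaxəŋawə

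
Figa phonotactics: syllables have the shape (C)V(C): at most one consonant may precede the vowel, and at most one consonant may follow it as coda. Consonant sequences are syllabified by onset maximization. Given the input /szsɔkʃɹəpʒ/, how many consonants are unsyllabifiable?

Under (C)V(C), the unsyllabifiable consonants are /s/, /z/, /ʃ/, /ʒ/ (at most one coda consonant is licensed; onsets are limited to one consonant).

4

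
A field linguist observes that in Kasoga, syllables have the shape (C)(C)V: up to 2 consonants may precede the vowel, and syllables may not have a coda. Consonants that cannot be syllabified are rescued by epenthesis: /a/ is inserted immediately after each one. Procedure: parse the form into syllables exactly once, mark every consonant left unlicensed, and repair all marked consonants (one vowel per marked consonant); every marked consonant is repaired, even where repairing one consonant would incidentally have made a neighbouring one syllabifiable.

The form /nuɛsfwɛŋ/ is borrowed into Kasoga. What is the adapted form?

nuɛsafwɛŋa

Syllabifying with onset maximization leaves /s/, /ŋ/ stranded (no codas are permitted; onsets may contain at most 2 consonants).
Each unlicensed consonant becomes the onset of a new syllable: /s/ → /sa/, /ŋ/ → /ŋa/.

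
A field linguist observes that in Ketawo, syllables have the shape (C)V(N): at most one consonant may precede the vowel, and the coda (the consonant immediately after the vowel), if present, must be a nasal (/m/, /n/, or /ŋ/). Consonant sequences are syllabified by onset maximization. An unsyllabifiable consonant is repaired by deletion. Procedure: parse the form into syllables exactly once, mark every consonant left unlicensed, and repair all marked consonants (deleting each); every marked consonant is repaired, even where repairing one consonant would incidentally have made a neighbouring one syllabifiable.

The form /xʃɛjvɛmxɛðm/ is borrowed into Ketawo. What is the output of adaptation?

ʃɛvɛmxɛ

Under (C)V(N), the unsyllabifiable consonants are /x/, /j/, /ð/, /m/ (only a nasal (/m/, /n/, or /ŋ/) is licensed in coda position; onsets are limited to one consonant).
Each unlicensed consonant is deleted: /x/, /j/, /ð/, /m/.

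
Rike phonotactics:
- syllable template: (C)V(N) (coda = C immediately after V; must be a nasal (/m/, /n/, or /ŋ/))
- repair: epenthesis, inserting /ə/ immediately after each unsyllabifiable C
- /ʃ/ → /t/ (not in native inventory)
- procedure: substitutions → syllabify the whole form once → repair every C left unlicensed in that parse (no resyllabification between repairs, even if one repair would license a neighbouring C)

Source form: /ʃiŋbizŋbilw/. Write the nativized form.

tiŋbizəŋəbiləwə

Substitution: /ʃ/ → /t/, giving /tiŋbizŋbilw/.
The consonants /z/, /ŋ/, /l/, /w/ cannot be parsed into a legal (C)V(N) syllable (only a nasal (/m/, /n/, or /ŋ/) is licensed in coda position; onsets are limited to one consonant).
Epenthesis after each stranded consonant: /z/ → /zə/, /ŋ/ → /ŋə/, /l/ → /lə/, /w/ → /wə/.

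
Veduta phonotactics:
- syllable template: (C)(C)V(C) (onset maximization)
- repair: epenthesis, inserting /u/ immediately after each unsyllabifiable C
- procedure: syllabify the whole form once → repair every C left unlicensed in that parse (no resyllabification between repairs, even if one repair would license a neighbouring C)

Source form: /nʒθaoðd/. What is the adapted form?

Under (C)(C)V(C), the unsyllabifiable consonants are /n/, /d/ (at most one coda consonant is licensed; onsets may contain at most 2 consonants).
Inserting the epenthetic vowel yields /n/ → /nu/, /d/ → /du/.

nuʒθaoðdu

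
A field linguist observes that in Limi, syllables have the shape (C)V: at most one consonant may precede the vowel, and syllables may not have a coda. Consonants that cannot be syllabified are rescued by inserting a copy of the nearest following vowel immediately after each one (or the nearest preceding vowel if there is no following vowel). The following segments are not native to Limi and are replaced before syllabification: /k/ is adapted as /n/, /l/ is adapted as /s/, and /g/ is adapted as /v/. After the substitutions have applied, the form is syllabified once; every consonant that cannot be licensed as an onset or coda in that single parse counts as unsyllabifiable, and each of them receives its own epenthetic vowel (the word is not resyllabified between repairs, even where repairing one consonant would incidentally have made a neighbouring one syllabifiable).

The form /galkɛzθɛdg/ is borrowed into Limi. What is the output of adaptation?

Substitution: /g/ → /v/, /l/ → /s/, /k/ → /n/, giving /vasnɛzθɛdv/.
The consonants /s/, /z/, /d/, /v/ cannot be parsed into a legal (C)V syllable (no codas are permitted; onsets are limited to one consonant).
Inserting the epenthetic vowel yields /s/ → /sɛ/, /z/ → /zɛ/, /d/ → /dɛ/, /v/ → /vɛ/.

vasɛnɛzɛθɛdɛvɛ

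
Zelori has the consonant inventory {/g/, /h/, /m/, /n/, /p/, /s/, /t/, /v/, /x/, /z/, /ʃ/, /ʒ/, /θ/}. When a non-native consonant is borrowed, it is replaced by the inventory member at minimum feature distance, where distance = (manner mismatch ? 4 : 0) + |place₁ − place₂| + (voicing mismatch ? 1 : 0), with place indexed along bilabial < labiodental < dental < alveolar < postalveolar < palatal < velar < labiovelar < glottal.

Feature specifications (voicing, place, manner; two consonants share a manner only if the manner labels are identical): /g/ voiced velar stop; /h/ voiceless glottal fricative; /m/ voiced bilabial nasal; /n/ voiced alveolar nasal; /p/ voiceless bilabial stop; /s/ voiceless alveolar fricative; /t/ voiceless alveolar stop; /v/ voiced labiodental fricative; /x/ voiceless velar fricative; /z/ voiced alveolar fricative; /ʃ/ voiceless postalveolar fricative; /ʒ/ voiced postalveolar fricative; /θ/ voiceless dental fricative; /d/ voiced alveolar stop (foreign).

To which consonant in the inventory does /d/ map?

/t/ is closest: same manner (stop), place distance 0 (alveolar→alveolar), voicing differs (+1); total 1. Next closest is /g/ at distance 3.

t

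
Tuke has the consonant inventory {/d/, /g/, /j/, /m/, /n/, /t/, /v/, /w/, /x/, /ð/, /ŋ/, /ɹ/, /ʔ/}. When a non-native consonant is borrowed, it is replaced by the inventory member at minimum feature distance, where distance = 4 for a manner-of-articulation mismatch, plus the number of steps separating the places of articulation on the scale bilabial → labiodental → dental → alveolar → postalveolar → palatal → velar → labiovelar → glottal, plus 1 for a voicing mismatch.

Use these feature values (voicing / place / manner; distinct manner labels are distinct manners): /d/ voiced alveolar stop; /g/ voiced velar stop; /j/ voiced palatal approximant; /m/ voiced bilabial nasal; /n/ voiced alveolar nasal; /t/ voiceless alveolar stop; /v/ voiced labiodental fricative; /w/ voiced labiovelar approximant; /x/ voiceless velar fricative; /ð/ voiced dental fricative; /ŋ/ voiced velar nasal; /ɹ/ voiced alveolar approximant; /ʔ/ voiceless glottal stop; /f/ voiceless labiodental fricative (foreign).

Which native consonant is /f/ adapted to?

/v/ is closest: same manner (fricative), place distance 0 (labiodental→labiodental), voicing differs (+1); total 1. Next closest is /ð/ at distance 2.

v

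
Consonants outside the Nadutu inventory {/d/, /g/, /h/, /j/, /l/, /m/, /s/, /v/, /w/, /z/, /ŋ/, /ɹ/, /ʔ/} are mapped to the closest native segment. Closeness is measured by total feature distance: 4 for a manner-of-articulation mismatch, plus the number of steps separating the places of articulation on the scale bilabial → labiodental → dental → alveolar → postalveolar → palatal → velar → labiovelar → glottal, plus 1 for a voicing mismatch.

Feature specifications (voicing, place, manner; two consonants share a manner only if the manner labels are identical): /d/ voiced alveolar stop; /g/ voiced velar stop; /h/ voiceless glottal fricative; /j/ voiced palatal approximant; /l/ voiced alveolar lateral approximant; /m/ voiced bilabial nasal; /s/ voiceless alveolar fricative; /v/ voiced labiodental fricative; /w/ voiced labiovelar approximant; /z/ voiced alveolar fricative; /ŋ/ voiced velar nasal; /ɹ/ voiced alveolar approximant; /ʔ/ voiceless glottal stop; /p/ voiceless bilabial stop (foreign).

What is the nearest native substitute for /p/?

d

/d/ is closest: same manner (stop), place distance 3 (bilabial→alveolar), voicing differs (+1); total 4. Next closest is /m/ at distance 5.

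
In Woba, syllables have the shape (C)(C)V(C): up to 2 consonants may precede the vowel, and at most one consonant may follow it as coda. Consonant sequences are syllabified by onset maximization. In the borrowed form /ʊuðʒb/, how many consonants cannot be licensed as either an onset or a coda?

2

Under (C)(C)V(C), the unsyllabifiable consonants are /ʒ/, /b/ (at most one coda consonant is licensed; onsets may contain at most 2 consonants).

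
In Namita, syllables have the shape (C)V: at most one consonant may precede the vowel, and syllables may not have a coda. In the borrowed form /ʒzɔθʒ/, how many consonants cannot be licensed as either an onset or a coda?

Syllabifying with onset maximization leaves /ʒ/, /θ/, /ʒ/ stranded (no codas are permitted; onsets are limited to one consonant).

3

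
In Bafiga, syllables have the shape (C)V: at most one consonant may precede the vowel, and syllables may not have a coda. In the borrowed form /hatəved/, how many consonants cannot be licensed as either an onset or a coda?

The consonants /d/ cannot be parsed into a legal (C)V syllable (no codas are permitted; onsets are limited to one consonant).

1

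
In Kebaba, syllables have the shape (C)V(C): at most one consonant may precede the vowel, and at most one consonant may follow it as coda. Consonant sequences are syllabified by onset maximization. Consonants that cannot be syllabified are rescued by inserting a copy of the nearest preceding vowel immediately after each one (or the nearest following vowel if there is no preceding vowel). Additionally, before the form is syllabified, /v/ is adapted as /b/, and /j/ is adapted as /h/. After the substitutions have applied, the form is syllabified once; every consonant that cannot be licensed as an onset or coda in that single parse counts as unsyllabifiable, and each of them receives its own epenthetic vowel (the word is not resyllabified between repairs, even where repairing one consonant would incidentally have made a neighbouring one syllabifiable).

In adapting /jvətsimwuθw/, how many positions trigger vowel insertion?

2

After substitution the input is /hbətsimwuθw/.
The unsyllabifiable consonants are /h/, /w/; each receives one epenthetic vowel.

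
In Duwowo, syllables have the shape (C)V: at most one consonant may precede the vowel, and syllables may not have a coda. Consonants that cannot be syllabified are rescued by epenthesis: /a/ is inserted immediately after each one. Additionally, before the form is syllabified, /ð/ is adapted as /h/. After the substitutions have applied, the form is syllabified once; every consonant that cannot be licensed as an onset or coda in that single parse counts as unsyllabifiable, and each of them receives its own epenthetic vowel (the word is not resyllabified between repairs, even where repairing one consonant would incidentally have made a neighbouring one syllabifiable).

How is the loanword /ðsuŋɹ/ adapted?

Substitution: /ð/ → /h/, giving /hsuŋɹ/.
The consonants /h/, /ŋ/, /ɹ/ cannot be parsed into a legal (C)V syllable (no codas are permitted; onsets are limited to one consonant).
Inserting the epenthetic vowel yields /h/ → /ha/, /ŋ/ → /ŋa/, /ɹ/ → /ɹa/.

hasuŋaɹa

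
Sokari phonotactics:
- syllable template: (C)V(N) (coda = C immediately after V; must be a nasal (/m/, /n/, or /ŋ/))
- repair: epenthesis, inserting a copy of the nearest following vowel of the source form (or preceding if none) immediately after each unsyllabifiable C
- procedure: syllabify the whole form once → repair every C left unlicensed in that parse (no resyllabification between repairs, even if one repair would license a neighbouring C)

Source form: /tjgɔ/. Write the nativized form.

tɔjɔgɔ

Under (C)V(N), the unsyllabifiable consonants are /t/, /j/ (only a nasal (/m/, /n/, or /ŋ/) is licensed in coda position; onsets are limited to one consonant).
Each unlicensed consonant becomes the onset of a new syllable: /t/ → /tɔ/, /j/ → /jɔ/.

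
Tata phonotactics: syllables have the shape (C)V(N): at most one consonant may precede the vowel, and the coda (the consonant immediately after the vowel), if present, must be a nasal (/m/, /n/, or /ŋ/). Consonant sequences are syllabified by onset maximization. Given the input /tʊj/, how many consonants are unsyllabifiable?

1

The consonants /j/ cannot be parsed into a legal (C)V(N) syllable (only a nasal (/m/, /n/, or /ŋ/) is licensed in coda position; onsets are limited to one consonant).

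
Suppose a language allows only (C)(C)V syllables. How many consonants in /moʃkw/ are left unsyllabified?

3

Syllabifying with onset maximization leaves /ʃ/, /k/, /w/ stranded (no codas are permitted; onsets may contain at most 2 consonants).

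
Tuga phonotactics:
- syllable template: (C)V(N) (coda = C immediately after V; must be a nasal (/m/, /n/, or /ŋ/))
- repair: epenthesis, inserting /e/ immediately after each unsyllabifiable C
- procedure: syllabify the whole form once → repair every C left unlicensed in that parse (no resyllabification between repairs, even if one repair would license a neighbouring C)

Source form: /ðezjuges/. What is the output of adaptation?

Under (C)V(N), the unsyllabifiable consonants are /z/, /s/ (only a nasal (/m/, /n/, or /ŋ/) is licensed in coda position; onsets are limited to one consonant).
Inserting the epenthetic vowel yields /z/ → /ze/, /s/ → /se/.

ðezejugese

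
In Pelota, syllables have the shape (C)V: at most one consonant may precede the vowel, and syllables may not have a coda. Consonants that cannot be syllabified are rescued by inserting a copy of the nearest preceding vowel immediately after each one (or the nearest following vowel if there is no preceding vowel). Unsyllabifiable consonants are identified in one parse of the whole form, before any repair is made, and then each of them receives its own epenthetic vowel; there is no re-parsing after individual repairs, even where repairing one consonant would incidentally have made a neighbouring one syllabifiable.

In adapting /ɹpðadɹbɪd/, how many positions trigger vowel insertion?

5

The unsyllabifiable consonants are /ɹ/, /p/, /d/, /ɹ/, /d/; each receives one epenthetic vowel.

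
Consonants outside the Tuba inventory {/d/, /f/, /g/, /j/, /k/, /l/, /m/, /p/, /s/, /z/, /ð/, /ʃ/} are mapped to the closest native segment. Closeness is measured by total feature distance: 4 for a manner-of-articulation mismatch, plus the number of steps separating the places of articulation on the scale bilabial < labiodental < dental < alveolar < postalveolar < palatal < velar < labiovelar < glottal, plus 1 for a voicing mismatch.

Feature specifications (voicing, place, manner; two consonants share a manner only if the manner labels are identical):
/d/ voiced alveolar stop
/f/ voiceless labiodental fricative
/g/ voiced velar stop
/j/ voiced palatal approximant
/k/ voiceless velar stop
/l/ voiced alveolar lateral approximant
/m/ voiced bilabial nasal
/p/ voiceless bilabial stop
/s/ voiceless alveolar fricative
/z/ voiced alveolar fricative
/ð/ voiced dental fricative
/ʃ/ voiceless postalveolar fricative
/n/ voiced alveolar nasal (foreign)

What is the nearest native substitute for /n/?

/m/ is closest: same manner (nasal), place distance 3 (alveolar→bilabial), same voicing; total 3. Next closest is /d/ at distance 4.

m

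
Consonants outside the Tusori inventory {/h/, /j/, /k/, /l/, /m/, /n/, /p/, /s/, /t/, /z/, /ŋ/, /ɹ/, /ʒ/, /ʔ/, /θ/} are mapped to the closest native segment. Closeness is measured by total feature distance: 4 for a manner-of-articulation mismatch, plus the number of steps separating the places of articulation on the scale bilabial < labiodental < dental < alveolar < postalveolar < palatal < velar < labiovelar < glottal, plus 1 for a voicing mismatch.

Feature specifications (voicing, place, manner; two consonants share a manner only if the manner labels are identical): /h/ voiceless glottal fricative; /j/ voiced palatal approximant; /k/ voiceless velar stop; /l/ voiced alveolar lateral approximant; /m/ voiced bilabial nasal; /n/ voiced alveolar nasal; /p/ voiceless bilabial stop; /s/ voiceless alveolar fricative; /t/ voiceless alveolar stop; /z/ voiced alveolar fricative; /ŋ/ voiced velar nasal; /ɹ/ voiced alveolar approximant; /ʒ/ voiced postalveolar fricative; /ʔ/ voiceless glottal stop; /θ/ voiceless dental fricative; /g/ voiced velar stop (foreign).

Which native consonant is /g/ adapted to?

/k/ is closest: same manner (stop), place distance 0 (velar→velar), voicing differs (+1); total 1. Next closest is /ʔ/ at distance 3.

k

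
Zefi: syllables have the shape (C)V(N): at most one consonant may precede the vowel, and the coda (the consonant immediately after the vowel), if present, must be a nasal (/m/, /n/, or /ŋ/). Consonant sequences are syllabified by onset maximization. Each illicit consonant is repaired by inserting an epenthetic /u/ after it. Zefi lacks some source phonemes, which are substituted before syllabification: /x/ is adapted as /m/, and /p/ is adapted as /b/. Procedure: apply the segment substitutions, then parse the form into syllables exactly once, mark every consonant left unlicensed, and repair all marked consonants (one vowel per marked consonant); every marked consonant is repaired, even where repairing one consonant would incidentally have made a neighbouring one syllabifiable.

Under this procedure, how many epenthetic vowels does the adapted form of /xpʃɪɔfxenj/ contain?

After substitution the input is /mbʃɪɔfmenj/.
The unsyllabifiable consonants are /m/, /b/, /f/, /j/; each receives one epenthetic vowel.

4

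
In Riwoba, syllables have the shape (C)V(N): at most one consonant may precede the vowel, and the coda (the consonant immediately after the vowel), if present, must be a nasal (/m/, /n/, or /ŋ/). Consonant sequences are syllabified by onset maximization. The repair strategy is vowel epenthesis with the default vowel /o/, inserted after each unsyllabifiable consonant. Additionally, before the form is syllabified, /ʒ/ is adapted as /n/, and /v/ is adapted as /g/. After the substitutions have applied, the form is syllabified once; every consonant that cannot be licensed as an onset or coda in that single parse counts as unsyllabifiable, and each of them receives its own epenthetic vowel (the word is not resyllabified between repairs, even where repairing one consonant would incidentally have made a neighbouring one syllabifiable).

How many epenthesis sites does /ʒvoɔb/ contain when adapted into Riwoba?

After substitution the input is /ngoɔb/.
The unsyllabifiable consonants are /n/, /b/; each receives one epenthetic vowel.

2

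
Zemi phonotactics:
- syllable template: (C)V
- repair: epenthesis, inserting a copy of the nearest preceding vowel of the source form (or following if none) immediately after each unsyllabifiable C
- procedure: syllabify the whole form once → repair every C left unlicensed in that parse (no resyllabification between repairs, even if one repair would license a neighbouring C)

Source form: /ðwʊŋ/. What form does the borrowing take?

The consonants /ð/, /ŋ/ cannot be parsed into a legal (C)V syllable (no codas are permitted; onsets are limited to one consonant).
Epenthesis after each stranded consonant: /ð/ → /ðʊ/, /ŋ/ → /ŋʊ/.

ðʊwʊŋʊ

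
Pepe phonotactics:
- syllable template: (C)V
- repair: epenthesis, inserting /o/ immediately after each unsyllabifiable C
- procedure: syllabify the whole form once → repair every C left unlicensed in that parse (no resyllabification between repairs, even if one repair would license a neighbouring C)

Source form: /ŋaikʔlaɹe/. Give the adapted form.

ŋaikoʔolaɹe

Under (C)V, the unsyllabifiable consonants are /k/, /ʔ/ (no codas are permitted; onsets are limited to one consonant).
Each unlicensed consonant becomes the onset of a new syllable: /k/ → /ko/, /ʔ/ → /ʔo/.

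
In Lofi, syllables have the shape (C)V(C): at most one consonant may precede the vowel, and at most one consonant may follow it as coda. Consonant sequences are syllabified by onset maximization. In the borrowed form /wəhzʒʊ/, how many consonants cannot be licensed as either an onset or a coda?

1

The consonants /z/ cannot be parsed into a legal (C)V(C) syllable (at most one coda consonant is licensed; onsets are limited to one consonant).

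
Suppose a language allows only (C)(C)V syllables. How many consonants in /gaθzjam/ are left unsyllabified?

The consonants /θ/, /m/ cannot be parsed into a legal (C)(C)V syllable (no codas are permitted; onsets may contain at most 2 consonants).

2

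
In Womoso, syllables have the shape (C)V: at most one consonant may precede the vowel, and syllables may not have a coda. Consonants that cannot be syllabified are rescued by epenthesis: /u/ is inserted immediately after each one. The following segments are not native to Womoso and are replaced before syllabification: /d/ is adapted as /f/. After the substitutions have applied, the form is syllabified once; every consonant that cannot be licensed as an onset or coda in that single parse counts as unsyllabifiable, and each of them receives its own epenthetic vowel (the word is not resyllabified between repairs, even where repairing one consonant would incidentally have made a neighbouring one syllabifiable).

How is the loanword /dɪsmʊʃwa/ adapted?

Substitution: /d/ → /f/, giving /fɪsmʊʃwa/.
The consonants /s/, /ʃ/ cannot be parsed into a legal (C)V syllable (no codas are permitted; onsets are limited to one consonant).
Inserting the epenthetic vowel yields /s/ → /su/, /ʃ/ → /ʃu/.

fɪsumʊʃuwa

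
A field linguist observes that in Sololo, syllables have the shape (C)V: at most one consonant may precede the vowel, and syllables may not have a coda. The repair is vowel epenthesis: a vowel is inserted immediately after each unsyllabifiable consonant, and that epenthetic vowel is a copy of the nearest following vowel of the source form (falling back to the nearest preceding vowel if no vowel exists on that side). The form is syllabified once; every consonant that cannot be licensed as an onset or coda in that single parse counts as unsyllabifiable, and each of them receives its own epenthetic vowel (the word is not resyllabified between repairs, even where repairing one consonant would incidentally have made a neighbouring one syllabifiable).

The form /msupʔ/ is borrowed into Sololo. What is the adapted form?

musupuʔu

Syllabifying with onset maximization leaves /m/, /p/, /ʔ/ stranded (no codas are permitted; onsets are limited to one consonant).
Each unlicensed consonant becomes the onset of a new syllable: /m/ → /mu/, /p/ → /pu/, /ʔ/ → /ʔu/.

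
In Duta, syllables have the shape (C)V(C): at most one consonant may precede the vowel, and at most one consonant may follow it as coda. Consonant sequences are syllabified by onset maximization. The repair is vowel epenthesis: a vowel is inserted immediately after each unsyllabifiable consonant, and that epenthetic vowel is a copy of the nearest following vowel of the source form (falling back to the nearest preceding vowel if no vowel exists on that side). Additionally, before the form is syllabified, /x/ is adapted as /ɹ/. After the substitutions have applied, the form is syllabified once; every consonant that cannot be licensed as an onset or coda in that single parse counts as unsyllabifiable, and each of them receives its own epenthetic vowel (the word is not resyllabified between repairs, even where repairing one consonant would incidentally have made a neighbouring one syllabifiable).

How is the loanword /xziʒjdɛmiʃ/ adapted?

Substitution: /x/ → /ɹ/, giving /ɹziʒjdɛmiʃ/.
The consonants /ɹ/, /j/ cannot be parsed into a legal (C)V(C) syllable (at most one coda consonant is licensed; onsets are limited to one consonant).
Epenthesis after each stranded consonant: /ɹ/ → /ɹi/, /j/ → /jɛ/.

ɹiziʒjɛdɛmiʃ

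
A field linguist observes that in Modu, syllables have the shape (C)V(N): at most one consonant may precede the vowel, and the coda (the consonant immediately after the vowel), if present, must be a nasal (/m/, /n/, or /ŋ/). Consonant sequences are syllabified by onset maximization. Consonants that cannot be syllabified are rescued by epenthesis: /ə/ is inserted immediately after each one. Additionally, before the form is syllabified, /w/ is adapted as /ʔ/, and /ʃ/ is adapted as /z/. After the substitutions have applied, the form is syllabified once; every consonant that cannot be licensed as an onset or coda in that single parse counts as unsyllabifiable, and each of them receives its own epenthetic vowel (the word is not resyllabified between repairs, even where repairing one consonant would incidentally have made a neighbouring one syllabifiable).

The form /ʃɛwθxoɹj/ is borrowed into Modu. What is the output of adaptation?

Substitution: /ʃ/ → /z/, /w/ → /ʔ/, giving /zɛʔθxoɹj/.
The consonants /ʔ/, /θ/, /ɹ/, /j/ cannot be parsed into a legal (C)V(N) syllable (only a nasal (/m/, /n/, or /ŋ/) is licensed in coda position; onsets are limited to one consonant).
Epenthesis after each stranded consonant: /ʔ/ → /ʔə/, /θ/ → /θə/, /ɹ/ → /ɹə/, /j/ → /jə/.

zɛʔəθəxoɹəjə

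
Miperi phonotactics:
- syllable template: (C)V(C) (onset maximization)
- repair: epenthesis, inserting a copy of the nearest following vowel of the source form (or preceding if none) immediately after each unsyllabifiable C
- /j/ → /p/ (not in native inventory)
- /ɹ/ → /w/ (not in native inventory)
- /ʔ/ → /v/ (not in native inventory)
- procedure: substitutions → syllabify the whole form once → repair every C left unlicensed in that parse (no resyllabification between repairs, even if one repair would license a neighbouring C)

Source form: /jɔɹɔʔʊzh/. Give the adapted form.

pɔwɔvʊzhʊ

Substitution: /j/ → /p/, /ɹ/ → /w/, /ʔ/ → /v/, giving /pɔwɔvʊzh/.
Syllabifying with onset maximization leaves /h/ stranded (at most one coda consonant is licensed; onsets are limited to one consonant).
Epenthesis after each stranded consonant: /h/ → /hʊ/.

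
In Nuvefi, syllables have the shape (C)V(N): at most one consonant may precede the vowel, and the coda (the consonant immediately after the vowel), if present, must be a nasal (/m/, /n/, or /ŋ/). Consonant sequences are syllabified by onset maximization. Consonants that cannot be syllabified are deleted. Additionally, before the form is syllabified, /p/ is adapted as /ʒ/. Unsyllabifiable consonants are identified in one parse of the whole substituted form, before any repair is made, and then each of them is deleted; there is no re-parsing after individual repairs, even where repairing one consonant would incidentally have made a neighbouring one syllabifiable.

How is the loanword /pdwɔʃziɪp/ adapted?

Substitution: /p/ → /ʒ/, giving /ʒdwɔʃziɪʒ/.
Syllabifying with onset maximization leaves /ʒ/, /d/, /ʃ/, /ʒ/ stranded (only a nasal (/m/, /n/, or /ŋ/) is licensed in coda position; onsets are limited to one consonant).
Deletion applies to /ʒ/, /d/, /ʃ/, /ʒ/.

wɔziɪ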